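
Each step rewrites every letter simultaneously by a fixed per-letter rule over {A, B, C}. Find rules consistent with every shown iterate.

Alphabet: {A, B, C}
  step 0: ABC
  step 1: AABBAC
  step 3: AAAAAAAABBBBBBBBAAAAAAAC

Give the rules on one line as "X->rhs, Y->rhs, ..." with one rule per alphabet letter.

A->AA, B->BB, C->AC

  step 0 ⇒ step 1: ABC ⇒ AA·BB·AC
    A ↦ AA
    B ↦ BB
    C ↦ AC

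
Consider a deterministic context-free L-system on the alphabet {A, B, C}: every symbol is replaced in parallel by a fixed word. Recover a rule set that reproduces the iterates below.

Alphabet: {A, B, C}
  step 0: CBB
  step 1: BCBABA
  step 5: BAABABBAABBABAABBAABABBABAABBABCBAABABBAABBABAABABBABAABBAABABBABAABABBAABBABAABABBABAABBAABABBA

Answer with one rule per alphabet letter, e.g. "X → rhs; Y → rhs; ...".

  step 0 ⇒ step 1: CBB ⇒ BC·BA·BA
    B ↦ BA
    C ↦ BC
    A ↦ AB  (constrained at step 1)

A->AB, B->BA, C->BC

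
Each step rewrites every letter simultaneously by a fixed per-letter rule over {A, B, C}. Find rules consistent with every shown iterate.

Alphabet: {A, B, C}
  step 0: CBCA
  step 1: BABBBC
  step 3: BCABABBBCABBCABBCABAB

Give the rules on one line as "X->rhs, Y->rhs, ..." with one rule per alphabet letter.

A->BC, B->AB, C->B

  step 0 ⇒ step 1: CBCA ⇒ B·AB·B·BC
    A ↦ BC
    B ↦ AB
    C ↦ B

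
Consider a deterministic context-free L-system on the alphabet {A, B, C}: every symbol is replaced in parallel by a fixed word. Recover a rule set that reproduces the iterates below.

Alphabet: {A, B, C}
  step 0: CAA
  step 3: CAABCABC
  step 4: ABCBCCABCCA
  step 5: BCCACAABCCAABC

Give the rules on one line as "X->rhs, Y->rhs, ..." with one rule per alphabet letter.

A->BC, B->C, C->A

  step 4 ⇒ step 5: ABCBCCABCCA ⇒ BC·C·A·C·A·A·BC·C·A·A·BC
    A ↦ BC
    B ↦ C
    C ↦ A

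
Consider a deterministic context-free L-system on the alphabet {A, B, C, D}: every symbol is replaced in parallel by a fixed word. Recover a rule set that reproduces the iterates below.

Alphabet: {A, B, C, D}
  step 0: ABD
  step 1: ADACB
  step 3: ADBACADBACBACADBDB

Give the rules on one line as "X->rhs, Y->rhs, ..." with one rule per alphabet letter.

  step 0 ⇒ step 1: ABD ⇒ AD·AC·B
    A ↦ AD
    B ↦ AC
    D ↦ B
    C ↦ BDB  (constrained at step 1)

A->AD, B->AC, C->BDB, D->B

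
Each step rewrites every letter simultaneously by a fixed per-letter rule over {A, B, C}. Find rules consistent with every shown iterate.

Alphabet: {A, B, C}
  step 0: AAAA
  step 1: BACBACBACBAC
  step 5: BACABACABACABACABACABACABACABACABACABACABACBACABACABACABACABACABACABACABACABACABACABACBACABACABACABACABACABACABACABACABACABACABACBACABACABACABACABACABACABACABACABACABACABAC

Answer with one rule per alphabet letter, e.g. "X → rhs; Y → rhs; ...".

A->BAC, B->A, C->A

  step 0 ⇒ step 1: AAAA ⇒ BAC·BAC·BAC·BAC
    A ↦ BAC
    B ↦ A  (constrained at step 1)
    C ↦ A  (constrained at step 1)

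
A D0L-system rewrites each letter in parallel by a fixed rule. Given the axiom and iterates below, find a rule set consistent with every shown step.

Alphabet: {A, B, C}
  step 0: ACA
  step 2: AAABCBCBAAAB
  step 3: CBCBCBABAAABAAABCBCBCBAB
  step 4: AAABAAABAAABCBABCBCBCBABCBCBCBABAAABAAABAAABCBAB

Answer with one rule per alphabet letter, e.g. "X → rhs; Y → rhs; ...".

A->CB, B->AB, C->AA

  step 3 ⇒ step 4: CBCBCBABAAABAAABCBCBCBAB ⇒ AA·AB·AA·AB·AA·AB·CB·AB·CB·CB·CB·AB·CB·CB·CB·AB·AA·AB·AA·AB·AA·AB·CB·AB
    A ↦ CB
    B ↦ AB
    C ↦ AA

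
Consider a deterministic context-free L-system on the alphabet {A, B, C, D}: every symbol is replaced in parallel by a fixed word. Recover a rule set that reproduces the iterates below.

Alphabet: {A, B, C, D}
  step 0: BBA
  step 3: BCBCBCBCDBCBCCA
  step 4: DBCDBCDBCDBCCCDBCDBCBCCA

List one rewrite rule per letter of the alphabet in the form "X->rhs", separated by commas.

A->CA, B->D, C->BC, D->CC

  step 3 ⇒ step 4: BCBCBCBCDBCBCCA ⇒ D·BC·D·BC·D·BC·D·BC·CC·D·BC·D·BC·BC·CA
    A ↦ CA
    B ↦ D
    C ↦ BC
    D ↦ CC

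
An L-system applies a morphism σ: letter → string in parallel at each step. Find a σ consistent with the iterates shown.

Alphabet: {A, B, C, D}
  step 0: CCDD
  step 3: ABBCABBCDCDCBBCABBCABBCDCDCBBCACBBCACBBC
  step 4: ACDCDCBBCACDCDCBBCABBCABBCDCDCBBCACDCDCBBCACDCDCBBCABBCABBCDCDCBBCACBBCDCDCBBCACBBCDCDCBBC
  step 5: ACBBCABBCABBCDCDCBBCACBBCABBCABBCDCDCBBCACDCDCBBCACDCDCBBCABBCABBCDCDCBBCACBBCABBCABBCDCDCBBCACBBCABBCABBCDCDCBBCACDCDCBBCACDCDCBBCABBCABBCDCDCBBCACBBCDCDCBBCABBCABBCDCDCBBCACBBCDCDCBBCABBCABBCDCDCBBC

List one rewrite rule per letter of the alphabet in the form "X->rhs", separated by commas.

  step 4 ⇒ step 5: ACDCDCBBCACDCDCBBCABBCABBCDCDCBBCACDCDCBBCACDCDCBBCABBCABBCDCDCBBCACBBCDCDCBBCACBBCDCDCBBC ⇒ AC·BBC·A·BBC·A·BBC·DC·DC·BBC·AC·BBC·A·BBC·A·BBC·DC·DC·BBC·AC·DC·DC·BBC·AC·DC·DC·BBC·A·BBC·A·BBC·DC·DC·BBC·AC·BBC·A·BBC·A·BBC·DC·DC·BBC·AC·BBC·A·BBC·A·BBC·DC·DC·BBC·AC·DC·DC·BBC·AC·DC·DC·BBC·A·BBC·A·BBC·DC·DC·BBC·AC·BBC·DC·DC·BBC·A·BBC·A·BBC·DC·DC·BBC·AC·BBC·DC·DC·BBC·A·BBC·A·BBC·DC·DC·BBC
    A ↦ AC
    B ↦ DC
    C ↦ BBC
    D ↦ A

A->AC, B->DC, C->BBC, D->A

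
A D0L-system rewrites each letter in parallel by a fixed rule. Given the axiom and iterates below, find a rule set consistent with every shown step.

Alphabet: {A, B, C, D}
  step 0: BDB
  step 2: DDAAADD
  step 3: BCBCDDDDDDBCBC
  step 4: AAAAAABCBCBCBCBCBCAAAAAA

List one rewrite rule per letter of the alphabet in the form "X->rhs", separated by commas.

A->DD, B->A, C->AA, D->BC

  step 3 ⇒ step 4: BCBCDDDDDDBCBC ⇒ A·AA·A·AA·BC·BC·BC·BC·BC·BC·A·AA·A·AA
    B ↦ A
    C ↦ AA
    D ↦ BC
  step 2 ⇒ step 3: DDAAADD ⇒ BC·BC·DD·DD·DD·BC·BC
    A ↦ DD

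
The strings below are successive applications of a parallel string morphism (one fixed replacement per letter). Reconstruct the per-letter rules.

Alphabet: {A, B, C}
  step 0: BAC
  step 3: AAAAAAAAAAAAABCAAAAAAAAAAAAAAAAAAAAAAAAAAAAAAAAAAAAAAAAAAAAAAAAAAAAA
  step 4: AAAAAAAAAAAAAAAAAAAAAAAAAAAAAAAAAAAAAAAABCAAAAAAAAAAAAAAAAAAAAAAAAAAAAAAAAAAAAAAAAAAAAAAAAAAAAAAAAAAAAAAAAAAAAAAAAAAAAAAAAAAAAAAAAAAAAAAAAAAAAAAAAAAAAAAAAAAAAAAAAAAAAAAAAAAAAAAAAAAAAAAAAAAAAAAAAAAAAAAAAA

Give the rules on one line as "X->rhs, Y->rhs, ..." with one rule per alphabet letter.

  step 3 ⇒ step 4: AAAAAAAAAAAAABCAAAAAAAAAAAAAAAAAAAAAAAAAAAAAAAAAAAAAAAAAAAAAAAAAAAAA ⇒ AAA·AAA·AAA·AAA·AAA·AAA·AAA·AAA·AAA·AAA·AAA·AAA·AAA·ABC·AA·AAA·AAA·AAA·AAA·AAA·AAA·AAA·AAA·AAA·AAA·AAA·AAA·AAA·AAA·AAA·AAA·AAA·AAA·AAA·AAA·AAA·AAA·AAA·AAA·AAA·AAA·AAA·AAA·AAA·AAA·AAA·AAA·AAA·AAA·AAA·AAA·AAA·AAA·AAA·AAA·AAA·AAA·AAA·AAA·AAA·AAA·AAA·AAA·AAA·AAA·AAA·AAA·AAA
    A ↦ AAA
    B ↦ ABC
    C ↦ AA

A->AAA, B->ABC, C->AA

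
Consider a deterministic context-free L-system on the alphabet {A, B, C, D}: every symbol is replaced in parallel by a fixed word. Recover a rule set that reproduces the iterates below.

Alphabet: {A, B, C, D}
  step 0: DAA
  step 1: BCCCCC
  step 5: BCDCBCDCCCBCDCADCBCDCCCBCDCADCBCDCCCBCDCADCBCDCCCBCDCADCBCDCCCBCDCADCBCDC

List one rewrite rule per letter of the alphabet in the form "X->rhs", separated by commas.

A->CC, B->A, C->DC, D->BC

  step 0 ⇒ step 1: DAA ⇒ BC·CC·CC
    A ↦ CC
    D ↦ BC
    B ↦ A  (constrained at step 1)
    C ↦ DC  (constrained at step 1)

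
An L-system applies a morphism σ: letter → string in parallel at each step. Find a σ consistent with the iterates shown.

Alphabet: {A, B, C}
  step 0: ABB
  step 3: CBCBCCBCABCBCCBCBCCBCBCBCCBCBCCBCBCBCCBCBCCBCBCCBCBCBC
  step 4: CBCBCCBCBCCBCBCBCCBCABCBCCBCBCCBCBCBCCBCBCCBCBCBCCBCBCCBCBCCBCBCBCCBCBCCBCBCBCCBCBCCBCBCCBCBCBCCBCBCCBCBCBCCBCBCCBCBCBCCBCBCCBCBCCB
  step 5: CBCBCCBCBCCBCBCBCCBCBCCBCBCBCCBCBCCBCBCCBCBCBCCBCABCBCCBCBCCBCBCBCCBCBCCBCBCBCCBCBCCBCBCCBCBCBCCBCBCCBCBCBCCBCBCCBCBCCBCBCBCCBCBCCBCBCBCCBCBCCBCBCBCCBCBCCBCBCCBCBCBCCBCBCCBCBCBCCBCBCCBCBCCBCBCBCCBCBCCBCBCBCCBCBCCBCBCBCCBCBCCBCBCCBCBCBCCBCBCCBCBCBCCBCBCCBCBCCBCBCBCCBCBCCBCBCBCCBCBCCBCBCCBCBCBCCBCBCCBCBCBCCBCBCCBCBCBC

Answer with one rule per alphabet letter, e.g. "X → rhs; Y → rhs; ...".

A->CAB, B->CBC, C->CB

  step 4 ⇒ step 5: CBCBCCBCBCCBCBCBCCBCABCBCCBCBCCBCBCBCCBCBCCBCBCBCCBCBCCBCBCCBCBCBCCBCBCCBCBCBCCBCBCCBCBCCBCBCBCCBCBCCBCBCBCCBCBCCBCBCBCCBCBCCBCBCCB ⇒ CB·CBC·CB·CBC·CB·CB·CBC·CB·CBC·CB·CB·CBC·CB·CBC·CB·CBC·CB·CB·CBC·CB·CAB·CBC·CB·CBC·CB·CB·CBC·CB·CBC·CB·CB·CBC·CB·CBC·CB·CBC·CB·CB·CBC·CB·CBC·CB·CB·CBC·CB·CBC·CB·CBC·CB·CB·CBC·CB·CBC·CB·CB·CBC·CB·CBC·CB·CB·CBC·CB·CBC·CB·CBC·CB·CB·CBC·CB·CBC·CB·CB·CBC·CB·CBC·CB·CBC·CB·CB·CBC·CB·CBC·CB·CB·CBC·CB·CBC·CB·CB·CBC·CB·CBC·CB·CBC·CB·CB·CBC·CB·CBC·CB·CB·CBC·CB·CBC·CB·CBC·CB·CB·CBC·CB·CBC·CB·CB·CBC·CB·CBC·CB·CBC·CB·CB·CBC·CB·CBC·CB·CB·CBC·CB·CBC·CB·CB·CBC
    A ↦ CAB
    B ↦ CBC
    C ↦ CB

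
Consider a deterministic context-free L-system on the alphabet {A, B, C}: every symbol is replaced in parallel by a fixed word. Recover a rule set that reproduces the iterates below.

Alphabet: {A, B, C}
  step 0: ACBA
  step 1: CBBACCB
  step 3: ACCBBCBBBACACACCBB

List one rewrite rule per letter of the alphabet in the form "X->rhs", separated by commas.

A->CB, B->AC, C->B

  step 0 ⇒ step 1: ACBA ⇒ CB·B·AC·CB
    A ↦ CB
    B ↦ AC
    C ↦ B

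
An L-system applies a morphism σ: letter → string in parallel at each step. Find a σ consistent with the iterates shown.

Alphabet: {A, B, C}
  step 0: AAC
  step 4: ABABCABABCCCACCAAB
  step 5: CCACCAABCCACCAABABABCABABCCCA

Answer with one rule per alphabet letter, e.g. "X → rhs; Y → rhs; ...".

  step 4 ⇒ step 5: ABABCABABCCCACCAAB ⇒ C·CA·C·CA·AB·C·CA·C·CA·AB·AB·AB·C·AB·AB·C·C·CA
    A ↦ C
    B ↦ CA
    C ↦ AB

A->C, B->CA, C->AB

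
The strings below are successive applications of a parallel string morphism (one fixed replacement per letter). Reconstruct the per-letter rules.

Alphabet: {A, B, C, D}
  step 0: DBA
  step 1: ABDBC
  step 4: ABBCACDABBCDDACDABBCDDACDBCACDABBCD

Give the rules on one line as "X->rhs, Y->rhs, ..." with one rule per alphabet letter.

  step 0 ⇒ step 1: DBA ⇒ AB·D·BC
    A ↦ BC
    B ↦ D
    D ↦ AB
    C ↦ ACD  (constrained at step 1)

A->BC, B->D, C->ACD, D->AB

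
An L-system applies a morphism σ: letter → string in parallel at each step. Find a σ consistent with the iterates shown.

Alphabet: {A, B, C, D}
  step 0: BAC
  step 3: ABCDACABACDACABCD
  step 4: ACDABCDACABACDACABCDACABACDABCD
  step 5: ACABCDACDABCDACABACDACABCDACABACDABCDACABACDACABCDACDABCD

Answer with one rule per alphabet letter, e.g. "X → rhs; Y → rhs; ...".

  step 4 ⇒ step 5: ACDABCDACABACDACABCDACABACDABCD ⇒ AC·AB·CD·AC·D·AB·CD·AC·AB·AC·D·AC·AB·CD·AC·AB·AC·D·AB·CD·AC·AB·AC·D·AC·AB·CD·AC·D·AB·CD
    A ↦ AC
    B ↦ D
    C ↦ AB
    D ↦ CD

A->AC, B->D, C->AB, D->CD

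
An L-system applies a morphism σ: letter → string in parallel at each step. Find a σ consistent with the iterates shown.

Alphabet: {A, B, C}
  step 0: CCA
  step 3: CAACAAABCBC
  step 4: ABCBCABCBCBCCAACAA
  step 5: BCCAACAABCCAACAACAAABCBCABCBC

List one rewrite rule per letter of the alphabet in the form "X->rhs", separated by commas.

  step 4 ⇒ step 5: ABCBCABCBCBCCAACAA ⇒ BC·CA·A·CA·A·BC·CA·A·CA·A·CA·A·A·BC·BC·A·BC·BC
    A ↦ BC
    B ↦ CA
    C ↦ A

A->BC, B->CA, C->A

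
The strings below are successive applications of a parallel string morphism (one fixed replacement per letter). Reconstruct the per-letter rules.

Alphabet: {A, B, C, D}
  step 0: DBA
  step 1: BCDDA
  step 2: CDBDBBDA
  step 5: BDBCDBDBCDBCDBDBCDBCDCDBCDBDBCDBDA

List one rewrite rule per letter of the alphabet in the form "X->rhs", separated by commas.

  step 1 ⇒ step 2: BCDDA ⇒ CD·BD·B·B·DA
    A ↦ DA
    B ↦ CD
    C ↦ BD
    D ↦ B

A->DA, B->CD, C->BD, D->B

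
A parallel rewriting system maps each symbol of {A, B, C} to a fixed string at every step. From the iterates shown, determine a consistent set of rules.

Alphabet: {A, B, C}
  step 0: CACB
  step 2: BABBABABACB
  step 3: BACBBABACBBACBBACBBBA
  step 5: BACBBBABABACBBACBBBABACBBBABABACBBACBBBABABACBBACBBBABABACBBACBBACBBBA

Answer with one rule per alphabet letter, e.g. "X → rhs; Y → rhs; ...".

A->CB, B->BA, C->B

  step 2 ⇒ step 3: BABBABABACB ⇒ BA·CB·BA·BA·CB·BA·CB·BA·CB·B·BA
    A ↦ CB
    B ↦ BA
    C ↦ B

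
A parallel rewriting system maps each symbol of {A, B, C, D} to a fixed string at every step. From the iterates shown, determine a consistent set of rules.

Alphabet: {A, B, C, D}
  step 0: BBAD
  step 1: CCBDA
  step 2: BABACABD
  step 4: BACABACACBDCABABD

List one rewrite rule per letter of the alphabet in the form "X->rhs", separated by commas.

A->BD, B->C, C->BA, D->A

  step 1 ⇒ step 2: CCBDA ⇒ BA·BA·C·A·BD
    A ↦ BD
    B ↦ C
    C ↦ BA
    D ↦ A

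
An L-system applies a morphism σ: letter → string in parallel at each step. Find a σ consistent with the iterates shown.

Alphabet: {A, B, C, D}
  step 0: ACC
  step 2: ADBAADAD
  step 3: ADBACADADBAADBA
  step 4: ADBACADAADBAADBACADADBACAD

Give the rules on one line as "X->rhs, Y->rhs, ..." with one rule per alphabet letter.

A->AD, B->C, C->A, D->BA

  step 3 ⇒ step 4: ADBACADADBAADBA ⇒ AD·BA·C·AD·A·AD·BA·AD·BA·C·AD·AD·BA·C·AD
    A ↦ AD
    B ↦ C
    C ↦ A
    D ↦ BA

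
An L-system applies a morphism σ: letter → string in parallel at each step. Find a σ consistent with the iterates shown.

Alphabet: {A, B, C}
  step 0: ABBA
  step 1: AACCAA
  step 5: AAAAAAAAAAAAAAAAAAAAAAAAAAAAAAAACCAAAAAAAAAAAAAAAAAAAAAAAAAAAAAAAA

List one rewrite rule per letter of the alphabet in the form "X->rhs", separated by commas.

  step 0 ⇒ step 1: ABBA ⇒ AA·C·C·AA
    A ↦ AA
    B ↦ C
    C ↦ B  (constrained at step 1)

A->AA, B->C, C->B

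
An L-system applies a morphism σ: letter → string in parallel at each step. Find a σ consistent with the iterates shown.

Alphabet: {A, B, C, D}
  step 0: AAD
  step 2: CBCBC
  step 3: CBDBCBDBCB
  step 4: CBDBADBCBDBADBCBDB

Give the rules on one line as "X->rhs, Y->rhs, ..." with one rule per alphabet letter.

  step 3 ⇒ step 4: CBDBCBDBCB ⇒ CB·DB·A·DB·CB·DB·A·DB·CB·DB
    B ↦ DB
    C ↦ CB
    D ↦ A
    A ↦ C  (constrained at step 0)

A->C, B->DB, C->CB, D->A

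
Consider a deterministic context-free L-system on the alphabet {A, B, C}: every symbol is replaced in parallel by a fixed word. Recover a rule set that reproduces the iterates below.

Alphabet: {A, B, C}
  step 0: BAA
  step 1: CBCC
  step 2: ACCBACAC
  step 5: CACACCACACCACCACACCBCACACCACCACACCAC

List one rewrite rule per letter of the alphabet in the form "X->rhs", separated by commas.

  step 1 ⇒ step 2: CBCC ⇒ AC·CB·AC·AC
    B ↦ CB
    C ↦ AC
  step 0 ⇒ step 1: BAA ⇒ CB·C·C
    A ↦ C

A->C, B->CB, C->AC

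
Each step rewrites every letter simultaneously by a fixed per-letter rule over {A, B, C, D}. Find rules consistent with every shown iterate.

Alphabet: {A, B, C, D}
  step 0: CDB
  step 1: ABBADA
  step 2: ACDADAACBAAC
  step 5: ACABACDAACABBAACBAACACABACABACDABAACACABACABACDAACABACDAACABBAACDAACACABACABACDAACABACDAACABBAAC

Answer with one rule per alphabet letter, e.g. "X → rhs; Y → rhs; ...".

A->AC, B->DA, C->AB, D->BA

  step 1 ⇒ step 2: ABBADA ⇒ AC·DA·DA·AC·BA·AC
    A ↦ AC
    B ↦ DA
    D ↦ BA
  step 0 ⇒ step 1: CDB ⇒ AB·BA·DA
    C ↦ AB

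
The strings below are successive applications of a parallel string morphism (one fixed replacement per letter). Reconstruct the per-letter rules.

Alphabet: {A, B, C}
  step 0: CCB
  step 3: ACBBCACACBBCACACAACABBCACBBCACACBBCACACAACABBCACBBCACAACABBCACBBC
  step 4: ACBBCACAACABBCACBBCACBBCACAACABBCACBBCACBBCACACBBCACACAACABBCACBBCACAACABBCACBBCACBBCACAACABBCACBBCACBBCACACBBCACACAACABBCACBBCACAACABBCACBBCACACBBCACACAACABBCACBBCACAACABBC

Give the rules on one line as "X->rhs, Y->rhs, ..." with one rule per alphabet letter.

  step 3 ⇒ step 4: ACBBCACACBBCACACAACABBCACBBCACACBBCACACAACABBCACBBCACAACABBCACBBC ⇒ AC·BBC·ACA·ACA·BBC·AC·BBC·AC·BBC·ACA·ACA·BBC·AC·BBC·AC·BBC·AC·AC·BBC·AC·ACA·ACA·BBC·AC·BBC·ACA·ACA·BBC·AC·BBC·AC·BBC·ACA·ACA·BBC·AC·BBC·AC·BBC·AC·AC·BBC·AC·ACA·ACA·BBC·AC·BBC·ACA·ACA·BBC·AC·BBC·AC·AC·BBC·AC·ACA·ACA·BBC·AC·BBC·ACA·ACA·BBC
    A ↦ AC
    B ↦ ACA
    C ↦ BBC

A->AC, B->ACA, C->BBC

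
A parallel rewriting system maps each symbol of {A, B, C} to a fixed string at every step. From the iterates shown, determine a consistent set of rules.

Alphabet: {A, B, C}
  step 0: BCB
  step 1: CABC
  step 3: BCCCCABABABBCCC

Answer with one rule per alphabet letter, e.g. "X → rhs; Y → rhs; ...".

  step 0 ⇒ step 1: BCB ⇒ C·AB·C
    B ↦ C
    C ↦ AB
    A ↦ BCC  (constrained at step 1)

A->BCC, B->C, C->AB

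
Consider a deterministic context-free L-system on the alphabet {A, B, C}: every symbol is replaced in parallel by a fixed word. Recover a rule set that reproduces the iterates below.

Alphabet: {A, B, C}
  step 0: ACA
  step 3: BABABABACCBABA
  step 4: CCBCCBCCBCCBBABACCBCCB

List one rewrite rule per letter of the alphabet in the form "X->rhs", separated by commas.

A->B, B->CC, C->BA

  step 3 ⇒ step 4: BABABABACCBABA ⇒ CC·B·CC·B·CC·B·CC·B·BA·BA·CC·B·CC·B
    A ↦ B
    B ↦ CC
    C ↦ BA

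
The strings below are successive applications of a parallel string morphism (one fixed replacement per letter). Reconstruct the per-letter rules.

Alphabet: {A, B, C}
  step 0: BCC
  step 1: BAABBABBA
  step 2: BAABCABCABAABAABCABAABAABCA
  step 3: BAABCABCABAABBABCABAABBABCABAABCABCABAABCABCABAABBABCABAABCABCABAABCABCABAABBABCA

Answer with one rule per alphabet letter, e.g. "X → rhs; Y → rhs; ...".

  step 2 ⇒ step 3: BAABCABCABAABAABCABAABAABCA ⇒ BAA·BCA·BCA·BAA·BBA·BCA·BAA·BBA·BCA·BAA·BCA·BCA·BAA·BCA·BCA·BAA·BBA·BCA·BAA·BCA·BCA·BAA·BCA·BCA·BAA·BBA·BCA
    A ↦ BCA
    B ↦ BAA
    C ↦ BBA

A->BCA, B->BAA, C->BBA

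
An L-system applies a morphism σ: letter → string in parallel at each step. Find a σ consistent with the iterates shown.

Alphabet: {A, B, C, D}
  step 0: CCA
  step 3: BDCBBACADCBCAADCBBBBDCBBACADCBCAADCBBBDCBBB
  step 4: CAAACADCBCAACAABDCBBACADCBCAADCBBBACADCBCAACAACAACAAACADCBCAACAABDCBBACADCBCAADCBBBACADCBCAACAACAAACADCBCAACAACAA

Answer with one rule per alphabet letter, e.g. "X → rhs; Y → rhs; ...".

A->B, B->CAA, C->DCB, D->ACA

  step 3 ⇒ step 4: BDCBBACADCBCAADCBBBBDCBBACADCBCAADCBBBDCBBB ⇒ CAA·ACA·DCB·CAA·CAA·B·DCB·B·ACA·DCB·CAA·DCB·B·B·ACA·DCB·CAA·CAA·CAA·CAA·ACA·DCB·CAA·CAA·B·DCB·B·ACA·DCB·CAA·DCB·B·B·ACA·DCB·CAA·CAA·CAA·ACA·DCB·CAA·CAA·CAA
    A ↦ B
    B ↦ CAA
    C ↦ DCB
    D ↦ ACA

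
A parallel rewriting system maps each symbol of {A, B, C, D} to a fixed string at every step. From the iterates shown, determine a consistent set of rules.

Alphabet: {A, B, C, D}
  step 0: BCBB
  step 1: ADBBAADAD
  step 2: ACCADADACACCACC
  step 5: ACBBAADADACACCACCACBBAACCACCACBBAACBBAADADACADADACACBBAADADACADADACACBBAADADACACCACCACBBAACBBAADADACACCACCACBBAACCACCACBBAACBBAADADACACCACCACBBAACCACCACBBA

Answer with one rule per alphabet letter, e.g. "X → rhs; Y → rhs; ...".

  step 1 ⇒ step 2: ADBBAADAD ⇒ AC·C·AD·AD·AC·AC·C·AC·C
    A ↦ AC
    B ↦ AD
    D ↦ C
  step 0 ⇒ step 1: BCBB ⇒ AD·BBA·AD·AD
    C ↦ BBA

A->AC, B->AD, C->BBA, D->C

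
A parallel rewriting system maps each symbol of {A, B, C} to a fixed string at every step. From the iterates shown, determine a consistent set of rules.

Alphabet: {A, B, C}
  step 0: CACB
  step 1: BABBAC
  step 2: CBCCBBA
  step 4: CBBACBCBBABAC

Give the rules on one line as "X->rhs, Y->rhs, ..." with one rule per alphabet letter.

  step 1 ⇒ step 2: BABBAC ⇒ C·B·C·C·B·BA
    A ↦ B
    B ↦ C
    C ↦ BA

A->B, B->C, C->BA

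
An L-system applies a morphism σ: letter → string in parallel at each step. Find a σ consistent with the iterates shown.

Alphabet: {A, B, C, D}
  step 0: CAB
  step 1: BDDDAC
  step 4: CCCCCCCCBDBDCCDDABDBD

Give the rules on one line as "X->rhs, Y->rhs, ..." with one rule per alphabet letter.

A->DDA, B->C, C->BD, D->C

  step 0 ⇒ step 1: CAB ⇒ BD·DDA·C
    A ↦ DDA
    B ↦ C
    C ↦ BD
    D ↦ C  (constrained at step 1)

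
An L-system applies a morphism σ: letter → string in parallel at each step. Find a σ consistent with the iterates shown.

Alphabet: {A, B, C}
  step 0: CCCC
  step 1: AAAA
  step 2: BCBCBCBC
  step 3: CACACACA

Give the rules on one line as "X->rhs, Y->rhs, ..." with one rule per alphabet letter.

A->BC, B->C, C->A

  step 2 ⇒ step 3: BCBCBCBC ⇒ C·A·C·A·C·A·C·A
    B ↦ C
    C ↦ A
  step 1 ⇒ step 2: AAAA ⇒ BC·BC·BC·BC
    A ↦ BC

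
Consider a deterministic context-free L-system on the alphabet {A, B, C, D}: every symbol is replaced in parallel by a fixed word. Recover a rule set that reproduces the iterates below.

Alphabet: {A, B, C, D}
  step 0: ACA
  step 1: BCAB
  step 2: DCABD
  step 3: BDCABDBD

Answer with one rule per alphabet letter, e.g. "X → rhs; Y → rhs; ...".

  step 2 ⇒ step 3: DCABD ⇒ BD·CA·B·D·BD
    A ↦ B
    B ↦ D
    C ↦ CA
    D ↦ BD

A->B, B->D, C->CA, D->BD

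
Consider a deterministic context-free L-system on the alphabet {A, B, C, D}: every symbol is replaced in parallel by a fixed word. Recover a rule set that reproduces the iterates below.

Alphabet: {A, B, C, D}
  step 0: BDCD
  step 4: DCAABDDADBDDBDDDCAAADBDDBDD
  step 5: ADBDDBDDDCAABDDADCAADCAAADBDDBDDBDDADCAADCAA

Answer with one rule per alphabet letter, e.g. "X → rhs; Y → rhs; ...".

  step 4 ⇒ step 5: DCAABDDADBDDBDDDCAAADBDDBDD ⇒ A·D·BDD·BDD·DC·A·A·BDD·A·DC·A·A·DC·A·A·A·D·BDD·BDD·BDD·A·DC·A·A·DC·A·A
    A ↦ BDD
    B ↦ DC
    C ↦ D
    D ↦ A

A->BDD, B->DC, C->D, D->A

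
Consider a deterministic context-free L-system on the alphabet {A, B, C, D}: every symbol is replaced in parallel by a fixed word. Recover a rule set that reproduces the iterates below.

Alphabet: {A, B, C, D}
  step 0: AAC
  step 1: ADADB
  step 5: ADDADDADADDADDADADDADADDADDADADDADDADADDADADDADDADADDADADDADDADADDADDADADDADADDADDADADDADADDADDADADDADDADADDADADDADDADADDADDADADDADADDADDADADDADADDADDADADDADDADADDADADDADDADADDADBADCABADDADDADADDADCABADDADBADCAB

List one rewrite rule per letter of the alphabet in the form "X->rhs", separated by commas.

  step 0 ⇒ step 1: AAC ⇒ AD·AD·B
    A ↦ AD
    C ↦ B
    B ↦ CAB  (constrained at step 1)
    D ↦ DAD  (constrained at step 1)

A->AD, B->CAB, C->B, D->DAD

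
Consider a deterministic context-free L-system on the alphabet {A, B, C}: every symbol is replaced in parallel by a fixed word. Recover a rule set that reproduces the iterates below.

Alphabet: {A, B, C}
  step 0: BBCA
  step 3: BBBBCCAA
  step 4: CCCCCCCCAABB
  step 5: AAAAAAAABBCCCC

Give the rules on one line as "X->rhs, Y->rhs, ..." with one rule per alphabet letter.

  step 4 ⇒ step 5: CCCCCCCCAABB ⇒ A·A·A·A·A·A·A·A·B·B·CC·CC
    A ↦ B
    B ↦ CC
    C ↦ A

A->B, B->CC, C->A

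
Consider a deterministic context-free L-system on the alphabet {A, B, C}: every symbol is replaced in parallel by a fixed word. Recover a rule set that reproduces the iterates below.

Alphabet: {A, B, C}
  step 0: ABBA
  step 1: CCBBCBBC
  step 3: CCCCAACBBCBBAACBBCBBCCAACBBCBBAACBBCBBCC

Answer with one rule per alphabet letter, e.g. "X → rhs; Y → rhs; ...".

  step 0 ⇒ step 1: ABBA ⇒ C·CBB·CBB·C
    A ↦ C
    B ↦ CBB
    C ↦ AA  (constrained at step 1)

A->C, B->CBB, C->AA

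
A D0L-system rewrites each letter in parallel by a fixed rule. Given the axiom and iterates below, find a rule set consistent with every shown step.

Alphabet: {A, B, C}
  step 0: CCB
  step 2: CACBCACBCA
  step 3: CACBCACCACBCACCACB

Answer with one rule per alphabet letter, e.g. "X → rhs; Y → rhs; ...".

A->CB, B->C, C->CA

  step 2 ⇒ step 3: CACBCACBCA ⇒ CA·CB·CA·C·CA·CB·CA·C·CA·CB
    A ↦ CB
    B ↦ C
    C ↦ CA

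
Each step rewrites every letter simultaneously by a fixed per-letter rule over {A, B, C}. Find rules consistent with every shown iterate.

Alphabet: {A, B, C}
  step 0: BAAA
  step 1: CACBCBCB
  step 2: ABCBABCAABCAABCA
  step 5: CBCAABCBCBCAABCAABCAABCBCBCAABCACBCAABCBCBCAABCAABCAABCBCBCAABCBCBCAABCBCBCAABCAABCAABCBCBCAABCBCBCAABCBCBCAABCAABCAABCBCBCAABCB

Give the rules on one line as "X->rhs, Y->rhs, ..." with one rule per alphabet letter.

A->CB, B->CA, C->AB

  step 1 ⇒ step 2: CACBCBCB ⇒ AB·CB·AB·CA·AB·CA·AB·CA
    A ↦ CB
    B ↦ CA
    C ↦ AB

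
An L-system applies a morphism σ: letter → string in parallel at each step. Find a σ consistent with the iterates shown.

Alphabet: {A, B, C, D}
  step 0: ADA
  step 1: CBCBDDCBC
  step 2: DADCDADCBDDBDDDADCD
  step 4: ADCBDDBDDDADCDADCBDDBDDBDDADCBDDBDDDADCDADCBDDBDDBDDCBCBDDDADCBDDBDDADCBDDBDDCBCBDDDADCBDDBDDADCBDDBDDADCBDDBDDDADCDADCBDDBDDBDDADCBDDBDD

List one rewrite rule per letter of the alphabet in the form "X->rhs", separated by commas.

A->CBC, B->ADC, C->D, D->BDD

  step 1 ⇒ step 2: CBCBDDCBC ⇒ D·ADC·D·ADC·BDD·BDD·D·ADC·D
    B ↦ ADC
    C ↦ D
    D ↦ BDD
  step 0 ⇒ step 1: ADA ⇒ CBC·BDD·CBC
    A ↦ CBC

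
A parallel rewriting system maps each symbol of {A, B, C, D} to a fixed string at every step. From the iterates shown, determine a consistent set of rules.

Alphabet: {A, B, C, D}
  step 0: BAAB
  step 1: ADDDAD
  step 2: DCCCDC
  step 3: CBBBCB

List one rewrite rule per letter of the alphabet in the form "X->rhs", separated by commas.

A->D, B->AD, C->B, D->C

  step 2 ⇒ step 3: DCCCDC ⇒ C·B·B·B·C·B
    C ↦ B
    D ↦ C
  step 0 ⇒ step 1: BAAB ⇒ AD·D·D·AD
    A ↦ D
  step 0 ⇒ step 1: BAAB ⇒ AD·D·D·AD
    B ↦ AD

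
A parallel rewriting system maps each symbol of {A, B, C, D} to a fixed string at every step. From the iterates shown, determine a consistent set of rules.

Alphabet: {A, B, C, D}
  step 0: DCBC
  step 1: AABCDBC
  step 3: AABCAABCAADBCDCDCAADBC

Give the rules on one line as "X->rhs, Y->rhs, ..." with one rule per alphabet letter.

  step 0 ⇒ step 1: DCBC ⇒ AA·BC·D·BC
    B ↦ D
    C ↦ BC
    D ↦ AA
    A ↦ DC  (constrained at step 1)

A->DC, B->D, C->BC, D->AA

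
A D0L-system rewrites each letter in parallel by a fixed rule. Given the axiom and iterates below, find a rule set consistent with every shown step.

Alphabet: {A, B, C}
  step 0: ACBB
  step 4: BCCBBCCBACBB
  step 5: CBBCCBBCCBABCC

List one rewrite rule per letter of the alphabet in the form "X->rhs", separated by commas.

  step 4 ⇒ step 5: BCCBBCCBACBB ⇒ C·B·B·C·C·B·B·C·CBA·B·C·C
    A ↦ CBA
    B ↦ C
    C ↦ B

A->CBA, B->C, C->B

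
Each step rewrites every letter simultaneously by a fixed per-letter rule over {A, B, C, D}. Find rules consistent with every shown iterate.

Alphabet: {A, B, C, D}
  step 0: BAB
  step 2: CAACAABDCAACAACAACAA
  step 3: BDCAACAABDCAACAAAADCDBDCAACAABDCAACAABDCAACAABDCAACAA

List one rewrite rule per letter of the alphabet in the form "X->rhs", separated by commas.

  step 2 ⇒ step 3: CAACAABDCAACAACAACAA ⇒ BD·CAA·CAA·BD·CAA·CAA·AA·DCD·BD·CAA·CAA·BD·CAA·CAA·BD·CAA·CAA·BD·CAA·CAA
    A ↦ CAA
    B ↦ AA
    C ↦ BD
    D ↦ DCD

A->CAA, B->AA, C->BD, D->DCD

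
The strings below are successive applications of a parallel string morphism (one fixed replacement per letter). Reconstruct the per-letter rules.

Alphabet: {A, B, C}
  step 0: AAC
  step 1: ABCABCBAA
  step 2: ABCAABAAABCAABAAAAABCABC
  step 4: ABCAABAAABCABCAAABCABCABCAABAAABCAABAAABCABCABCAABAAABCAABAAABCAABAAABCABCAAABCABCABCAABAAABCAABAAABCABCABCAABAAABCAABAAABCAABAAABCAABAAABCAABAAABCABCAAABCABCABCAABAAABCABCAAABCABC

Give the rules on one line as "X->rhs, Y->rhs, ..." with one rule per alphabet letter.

  step 1 ⇒ step 2: ABCABCBAA ⇒ ABC·AA·BAA·ABC·AA·BAA·AA·ABC·ABC
    A ↦ ABC
    B ↦ AA
    C ↦ BAA

A->ABC, B->AA, C->BAA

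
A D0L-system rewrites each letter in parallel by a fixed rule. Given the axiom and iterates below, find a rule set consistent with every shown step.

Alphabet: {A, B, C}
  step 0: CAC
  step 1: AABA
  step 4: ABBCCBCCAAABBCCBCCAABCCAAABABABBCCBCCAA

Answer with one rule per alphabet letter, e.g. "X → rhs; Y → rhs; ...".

A->AB, B->BCC, C->A

  step 0 ⇒ step 1: CAC ⇒ A·AB·A
    A ↦ AB
    C ↦ A
    B ↦ BCC  (constrained at step 1)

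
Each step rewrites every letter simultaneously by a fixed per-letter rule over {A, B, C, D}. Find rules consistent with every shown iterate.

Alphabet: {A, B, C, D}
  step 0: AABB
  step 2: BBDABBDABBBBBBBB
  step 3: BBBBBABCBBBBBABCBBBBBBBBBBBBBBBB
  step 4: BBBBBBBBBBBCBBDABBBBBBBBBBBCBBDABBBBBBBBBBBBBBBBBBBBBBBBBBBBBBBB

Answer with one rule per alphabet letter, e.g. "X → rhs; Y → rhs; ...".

A->BC, B->BB, C->DA, D->BA

  step 3 ⇒ step 4: BBBBBABCBBBBBABCBBBBBBBBBBBBBBBB ⇒ BB·BB·BB·BB·BB·BC·BB·DA·BB·BB·BB·BB·BB·BC·BB·DA·BB·BB·BB·BB·BB·BB·BB·BB·BB·BB·BB·BB·BB·BB·BB·BB
    A ↦ BC
    B ↦ BB
    C ↦ DA
  step 2 ⇒ step 3: BBDABBDABBBBBBBB ⇒ BB·BB·BA·BC·BB·BB·BA·BC·BB·BB·BB·BB·BB·BB·BB·BB
    D ↦ BA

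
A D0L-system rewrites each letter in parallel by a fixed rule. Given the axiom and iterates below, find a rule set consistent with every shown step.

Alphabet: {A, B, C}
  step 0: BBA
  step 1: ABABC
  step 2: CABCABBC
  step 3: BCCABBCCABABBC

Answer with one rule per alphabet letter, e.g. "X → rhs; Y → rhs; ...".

  step 2 ⇒ step 3: CABCABBC ⇒ BC·C·AB·BC·C·AB·AB·BC
    A ↦ C
    B ↦ AB
    C ↦ BC

A->C, B->AB, C->BC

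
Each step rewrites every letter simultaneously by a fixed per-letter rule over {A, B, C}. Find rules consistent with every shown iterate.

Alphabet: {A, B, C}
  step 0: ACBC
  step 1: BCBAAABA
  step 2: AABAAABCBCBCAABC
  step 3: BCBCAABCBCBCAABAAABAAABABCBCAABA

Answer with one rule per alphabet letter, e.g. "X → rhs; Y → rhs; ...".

A->BC, B->AA, C->BA

  step 2 ⇒ step 3: AABAAABCBCBCAABC ⇒ BC·BC·AA·BC·BC·BC·AA·BA·AA·BA·AA·BA·BC·BC·AA·BA
    A ↦ BC
    B ↦ AA
    C ↦ BA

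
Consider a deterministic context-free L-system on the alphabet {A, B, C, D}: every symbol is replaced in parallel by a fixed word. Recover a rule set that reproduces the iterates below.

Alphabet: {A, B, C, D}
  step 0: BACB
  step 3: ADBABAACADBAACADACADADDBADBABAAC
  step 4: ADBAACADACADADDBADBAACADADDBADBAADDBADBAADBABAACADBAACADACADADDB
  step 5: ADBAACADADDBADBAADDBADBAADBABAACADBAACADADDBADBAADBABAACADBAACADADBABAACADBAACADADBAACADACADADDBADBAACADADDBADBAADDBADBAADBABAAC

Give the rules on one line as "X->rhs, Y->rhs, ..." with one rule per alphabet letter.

A->AD, B->AC, C->DB, D->BA

  step 4 ⇒ step 5: ADBAACADACADADDBADBAACADADDBADBAADDBADBAADBABAACADBAACADACADADDB ⇒ AD·BA·AC·AD·AD·DB·AD·BA·AD·DB·AD·BA·AD·BA·BA·AC·AD·BA·AC·AD·AD·DB·AD·BA·AD·BA·BA·AC·AD·BA·AC·AD·AD·BA·BA·AC·AD·BA·AC·AD·AD·BA·AC·AD·AC·AD·AD·DB·AD·BA·AC·AD·AD·DB·AD·BA·AD·DB·AD·BA·AD·BA·BA·AC
    A ↦ AD
    B ↦ AC
    C ↦ DB
    D ↦ BA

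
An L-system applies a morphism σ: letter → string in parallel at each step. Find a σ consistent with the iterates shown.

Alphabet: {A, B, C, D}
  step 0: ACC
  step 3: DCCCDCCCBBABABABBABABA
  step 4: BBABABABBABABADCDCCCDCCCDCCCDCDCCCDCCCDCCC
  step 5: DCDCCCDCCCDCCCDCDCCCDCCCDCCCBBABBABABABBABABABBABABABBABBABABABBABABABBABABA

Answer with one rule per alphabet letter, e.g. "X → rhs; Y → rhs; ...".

A->CC, B->DC, C->BA, D->B

  step 4 ⇒ step 5: BBABABABBABABADCDCCCDCCCDCCCDCDCCCDCCCDCCC ⇒ DC·DC·CC·DC·CC·DC·CC·DC·DC·CC·DC·CC·DC·CC·B·BA·B·BA·BA·BA·B·BA·BA·BA·B·BA·BA·BA·B·BA·B·BA·BA·BA·B·BA·BA·BA·B·BA·BA·BA
    A ↦ CC
    B ↦ DC
    C ↦ BA
    D ↦ B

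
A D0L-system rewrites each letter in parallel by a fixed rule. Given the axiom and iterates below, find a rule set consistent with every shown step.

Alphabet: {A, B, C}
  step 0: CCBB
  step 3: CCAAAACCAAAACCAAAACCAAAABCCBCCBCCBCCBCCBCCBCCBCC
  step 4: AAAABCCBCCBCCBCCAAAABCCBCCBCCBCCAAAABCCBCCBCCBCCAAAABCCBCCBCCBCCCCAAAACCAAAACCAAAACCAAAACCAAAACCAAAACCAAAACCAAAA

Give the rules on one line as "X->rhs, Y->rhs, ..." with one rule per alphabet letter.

A->BCC, B->CC, C->AA

  step 3 ⇒ step 4: CCAAAACCAAAACCAAAACCAAAABCCBCCBCCBCCBCCBCCBCCBCC ⇒ AA·AA·BCC·BCC·BCC·BCC·AA·AA·BCC·BCC·BCC·BCC·AA·AA·BCC·BCC·BCC·BCC·AA·AA·BCC·BCC·BCC·BCC·CC·AA·AA·CC·AA·AA·CC·AA·AA·CC·AA·AA·CC·AA·AA·CC·AA·AA·CC·AA·AA·CC·AA·AA
    A ↦ BCC
    B ↦ CC
    C ↦ AA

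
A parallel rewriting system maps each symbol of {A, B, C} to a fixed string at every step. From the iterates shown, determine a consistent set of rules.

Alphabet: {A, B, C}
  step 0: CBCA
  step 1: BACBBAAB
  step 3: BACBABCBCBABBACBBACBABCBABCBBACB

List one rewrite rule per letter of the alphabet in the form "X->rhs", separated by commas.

A->AB, B->CB, C->BA

  step 0 ⇒ step 1: CBCA ⇒ BA·CB·BA·AB
    A ↦ AB
    B ↦ CB
    C ↦ BA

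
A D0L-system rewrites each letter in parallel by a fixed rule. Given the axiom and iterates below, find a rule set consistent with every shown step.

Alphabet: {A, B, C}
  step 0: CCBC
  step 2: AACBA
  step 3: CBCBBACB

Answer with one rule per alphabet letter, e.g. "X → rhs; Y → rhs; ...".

  step 2 ⇒ step 3: AACBA ⇒ CB·CB·B·A·CB
    A ↦ CB
    B ↦ A
    C ↦ B

A->CB, B->A, C->B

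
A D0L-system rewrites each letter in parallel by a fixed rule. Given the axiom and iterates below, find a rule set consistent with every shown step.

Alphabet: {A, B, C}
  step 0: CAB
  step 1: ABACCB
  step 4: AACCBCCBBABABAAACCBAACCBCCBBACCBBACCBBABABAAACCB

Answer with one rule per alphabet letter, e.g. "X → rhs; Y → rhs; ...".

  step 0 ⇒ step 1: CAB ⇒ A·BA·CCB
    A ↦ BA
    B ↦ CCB
    C ↦ A

A->BA, B->CCB, C->A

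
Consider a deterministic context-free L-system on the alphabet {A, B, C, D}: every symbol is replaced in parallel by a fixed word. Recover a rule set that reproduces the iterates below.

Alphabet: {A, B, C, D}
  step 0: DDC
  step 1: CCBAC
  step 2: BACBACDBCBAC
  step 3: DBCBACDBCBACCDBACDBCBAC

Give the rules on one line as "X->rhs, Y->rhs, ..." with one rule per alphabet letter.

A->BC, B->D, C->BAC, D->C

  step 2 ⇒ step 3: BACBACDBCBAC ⇒ D·BC·BAC·D·BC·BAC·C·D·BAC·D·BC·BAC
    A ↦ BC
    B ↦ D
    C ↦ BAC
    D ↦ C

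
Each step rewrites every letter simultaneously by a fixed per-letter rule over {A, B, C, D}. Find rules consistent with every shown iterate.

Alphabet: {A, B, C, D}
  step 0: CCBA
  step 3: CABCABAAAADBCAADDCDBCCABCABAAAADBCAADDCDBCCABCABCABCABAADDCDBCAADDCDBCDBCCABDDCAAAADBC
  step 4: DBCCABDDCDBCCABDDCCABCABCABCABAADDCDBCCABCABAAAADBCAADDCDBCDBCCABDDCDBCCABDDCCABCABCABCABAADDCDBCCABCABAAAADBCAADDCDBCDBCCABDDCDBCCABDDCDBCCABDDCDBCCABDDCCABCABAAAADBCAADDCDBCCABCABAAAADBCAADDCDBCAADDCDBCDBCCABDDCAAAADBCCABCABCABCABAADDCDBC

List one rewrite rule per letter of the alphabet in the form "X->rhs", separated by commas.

A->CAB, B->DDC, C->DBC, D->AA

  step 3 ⇒ step 4: CABCABAAAADBCAADDCDBCCABCABAAAADBCAADDCDBCCABCABCABCABAADDCDBCAADDCDBCDBCCABDDCAAAADBC ⇒ DBC·CAB·DDC·DBC·CAB·DDC·CAB·CAB·CAB·CAB·AA·DDC·DBC·CAB·CAB·AA·AA·DBC·AA·DDC·DBC·DBC·CAB·DDC·DBC·CAB·DDC·CAB·CAB·CAB·CAB·AA·DDC·DBC·CAB·CAB·AA·AA·DBC·AA·DDC·DBC·DBC·CAB·DDC·DBC·CAB·DDC·DBC·CAB·DDC·DBC·CAB·DDC·CAB·CAB·AA·AA·DBC·AA·DDC·DBC·CAB·CAB·AA·AA·DBC·AA·DDC·DBC·AA·DDC·DBC·DBC·CAB·DDC·AA·AA·DBC·CAB·CAB·CAB·CAB·AA·DDC·DBC
    A ↦ CAB
    B ↦ DDC
    C ↦ DBC
    D ↦ AA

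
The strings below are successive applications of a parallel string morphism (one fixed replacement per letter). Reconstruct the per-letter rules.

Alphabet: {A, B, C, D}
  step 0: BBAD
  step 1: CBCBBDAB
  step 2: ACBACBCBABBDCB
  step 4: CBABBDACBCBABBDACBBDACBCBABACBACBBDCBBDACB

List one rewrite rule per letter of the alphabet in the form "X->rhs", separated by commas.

A->BD, B->CB, C->A, D->AB

  step 1 ⇒ step 2: CBCBBDAB ⇒ A·CB·A·CB·CB·AB·BD·CB
    A ↦ BD
    B ↦ CB
    C ↦ A
    D ↦ AB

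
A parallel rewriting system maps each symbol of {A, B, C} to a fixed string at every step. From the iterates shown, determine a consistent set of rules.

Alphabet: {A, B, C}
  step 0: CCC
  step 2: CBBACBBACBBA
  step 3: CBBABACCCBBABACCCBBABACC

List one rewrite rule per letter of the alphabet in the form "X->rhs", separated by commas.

A->CC, B->BA, C->CB

  step 2 ⇒ step 3: CBBACBBACBBA ⇒ CB·BA·BA·CC·CB·BA·BA·CC·CB·BA·BA·CC
    A ↦ CC
    B ↦ BA
    C ↦ CB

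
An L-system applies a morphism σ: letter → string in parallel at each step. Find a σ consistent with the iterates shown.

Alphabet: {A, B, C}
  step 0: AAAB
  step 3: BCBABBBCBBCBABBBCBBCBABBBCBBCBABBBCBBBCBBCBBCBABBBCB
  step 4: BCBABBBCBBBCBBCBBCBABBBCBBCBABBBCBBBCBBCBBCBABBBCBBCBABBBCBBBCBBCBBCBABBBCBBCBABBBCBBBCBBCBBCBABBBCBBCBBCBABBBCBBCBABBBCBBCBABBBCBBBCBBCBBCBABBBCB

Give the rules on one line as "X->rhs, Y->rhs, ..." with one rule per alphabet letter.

  step 3 ⇒ step 4: BCBABBBCBBCBABBBCBBCBABBBCBBCBABBBCBBBCBBCBBCBABBBCB ⇒ BCB·ABB·BCB·B·BCB·BCB·BCB·ABB·BCB·BCB·ABB·BCB·B·BCB·BCB·BCB·ABB·BCB·BCB·ABB·BCB·B·BCB·BCB·BCB·ABB·BCB·BCB·ABB·BCB·B·BCB·BCB·BCB·ABB·BCB·BCB·BCB·ABB·BCB·BCB·ABB·BCB·BCB·ABB·BCB·B·BCB·BCB·BCB·ABB·BCB
    A ↦ B
    B ↦ BCB
    C ↦ ABB

A->B, B->BCB, C->ABB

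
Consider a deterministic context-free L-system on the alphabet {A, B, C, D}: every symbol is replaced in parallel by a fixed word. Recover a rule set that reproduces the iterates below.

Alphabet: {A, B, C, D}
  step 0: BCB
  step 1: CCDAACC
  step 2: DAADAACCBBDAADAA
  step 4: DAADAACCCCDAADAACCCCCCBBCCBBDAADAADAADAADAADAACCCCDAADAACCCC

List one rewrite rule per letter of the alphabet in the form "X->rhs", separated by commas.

  step 1 ⇒ step 2: CCDAACC ⇒ DAA·DAA·CC·B·B·DAA·DAA
    A ↦ B
    C ↦ DAA
    D ↦ CC
  step 0 ⇒ step 1: BCB ⇒ CC·DAA·CC
    B ↦ CC

A->B, B->CC, C->DAA, D->CC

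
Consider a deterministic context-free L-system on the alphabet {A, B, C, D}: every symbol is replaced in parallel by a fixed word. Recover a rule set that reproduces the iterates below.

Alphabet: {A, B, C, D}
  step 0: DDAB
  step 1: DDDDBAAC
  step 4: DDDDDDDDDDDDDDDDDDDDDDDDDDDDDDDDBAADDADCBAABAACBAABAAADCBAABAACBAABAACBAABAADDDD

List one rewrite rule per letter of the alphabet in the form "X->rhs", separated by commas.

A->BAA, B->C, C->AD, D->DD

  step 0 ⇒ step 1: DDAB ⇒ DD·DD·BAA·C
    A ↦ BAA
    B ↦ C
    D ↦ DD
    C ↦ AD  (constrained at step 1)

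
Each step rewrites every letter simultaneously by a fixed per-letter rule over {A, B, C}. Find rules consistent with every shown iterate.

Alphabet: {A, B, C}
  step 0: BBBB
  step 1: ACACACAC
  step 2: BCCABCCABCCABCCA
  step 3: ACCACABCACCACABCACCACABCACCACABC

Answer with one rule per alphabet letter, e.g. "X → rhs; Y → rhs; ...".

  step 2 ⇒ step 3: BCCABCCABCCABCCA ⇒ AC·CA·CA·BC·AC·CA·CA·BC·AC·CA·CA·BC·AC·CA·CA·BC
    A ↦ BC
    B ↦ AC
    C ↦ CA

A->BC, B->AC, C->CA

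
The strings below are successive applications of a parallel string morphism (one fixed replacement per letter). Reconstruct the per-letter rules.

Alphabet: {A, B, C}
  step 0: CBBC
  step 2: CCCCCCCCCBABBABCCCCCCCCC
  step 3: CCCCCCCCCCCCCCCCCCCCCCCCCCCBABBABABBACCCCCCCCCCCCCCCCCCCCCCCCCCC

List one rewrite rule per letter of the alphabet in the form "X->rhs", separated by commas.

  step 2 ⇒ step 3: CCCCCCCCCBABBABCCCCCCCCC ⇒ CCC·CCC·CCC·CCC·CCC·CCC·CCC·CCC·CCC·BA·B·BA·BA·B·BA·CCC·CCC·CCC·CCC·CCC·CCC·CCC·CCC·CCC
    A ↦ B
    B ↦ BA
    C ↦ CCC

A->B, B->BA, C->CCC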